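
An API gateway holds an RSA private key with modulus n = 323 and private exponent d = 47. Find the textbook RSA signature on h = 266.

133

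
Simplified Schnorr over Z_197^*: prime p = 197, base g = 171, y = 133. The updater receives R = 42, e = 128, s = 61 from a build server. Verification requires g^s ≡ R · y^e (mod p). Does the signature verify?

g^s mod p:
Squares mod 197: 171^1≡171, 171^2≡85, 171^4≡133, 171^8≡156, 171^16≡105, 171^32≡190
61 = 32 + 16 + 8 + 4 + 1, so 171^61 ≡ 190·105·156·133·171 ≡ 63 (mod 197)
R · y^e mod p:
Squares mod 197: 133^1≡133, 133^2≡156, 133^4≡105, 133^8≡190, 133^16≡49, 133^32≡37, 133^64≡187, 133^128≡100
133^128 ≡ 100 (mod 197)
42·100 = 4200 ≡ 63 (mod 197)
63 ≡ 63 (mod 197); signature holds.

verifies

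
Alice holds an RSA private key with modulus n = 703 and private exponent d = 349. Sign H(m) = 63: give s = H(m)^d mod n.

655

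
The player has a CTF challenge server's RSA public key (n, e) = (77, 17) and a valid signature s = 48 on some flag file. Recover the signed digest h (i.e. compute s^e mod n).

27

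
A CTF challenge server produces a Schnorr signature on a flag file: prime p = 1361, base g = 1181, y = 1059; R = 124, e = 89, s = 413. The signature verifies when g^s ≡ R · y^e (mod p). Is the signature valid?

valid

g^s mod p:
1181^2 = 1394761 ≡ 1097
1181^4 ≡ 1097^2 = 1203409 ≡ 285
1181^8 ≡ 285^2 = 81225 ≡ 926
1181^16 ≡ 926^2 = 857476 ≡ 46
1181^32 ≡ 46^2 = 2116 ≡ 755
1181^64 ≡ 755^2 = 570025 ≡ 1127
1181^128 ≡ 1127^2 = 1270129 ≡ 316
1181^256 ≡ 316^2 = 99856 ≡ 503
413 = 256 + 128 + 16 + 8 + 4 + 1, so 1181^413 ≡ 503·316·46·926·285·1181 ≡ 418 (mod 1361)
R · y^e mod p:
1059^2 = 1121481 ≡ 17
1059^4 ≡ 17^2 = 289
1059^8 ≡ 289^2 = 83521 ≡ 500
1059^16 ≡ 500^2 = 250000 ≡ 937
1059^32 ≡ 937^2 = 877969 ≡ 124
1059^64 ≡ 124^2 = 15376 ≡ 405
89 = 64 + 16 + 8 + 1, so 1059^89 ≡ 405·937·500·1059 ≡ 1079 (mod 1361)
124·1079 = 133796 ≡ 418 (mod 1361)
418 ≡ 418 (mod 1361); signature holds.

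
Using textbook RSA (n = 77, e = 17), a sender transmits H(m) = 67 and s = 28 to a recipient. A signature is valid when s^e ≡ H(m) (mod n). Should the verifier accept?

reject

Squares mod 77: s^1≡28, s^2≡14, s^4≡42, s^8≡70, s^16≡49
17 = 16 + 1, so s^17 ≡ 49·28 ≡ 63 (mod 77)
The recovered value 63 does not match the digest 67.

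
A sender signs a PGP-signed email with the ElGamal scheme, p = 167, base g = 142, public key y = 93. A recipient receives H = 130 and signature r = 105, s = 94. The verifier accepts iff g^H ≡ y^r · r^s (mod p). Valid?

no

Left side g^H mod p:
Squares mod 167: 142^1≡142, 142^2≡124, 142^4≡12, 142^8≡144, 142^16≡28, 142^32≡116, 142^64≡96, 142^128≡31
130 = 128 + 2, so 142^130 ≡ 31·124 ≡ 3 (mod 167)
Right side y^r · r^s mod p:
Squares mod 167: 93^1≡93, 93^2≡132, 93^4≡56, 93^8≡130, 93^16≡33, 93^32≡87, 93^64≡54
105 = 64 + 32 + 8 + 1, so 93^105 ≡ 54·87·130·93 ≡ 116 (mod 167)
Squares mod 167: 105^1≡105, 105^2≡3, 105^4≡9, 105^8≡81, 105^16≡48, 105^32≡133, 105^64≡154
94 = 64 + 16 + 8 + 4 + 2, so 105^94 ≡ 154·48·81·9·3 ≡ 36 (mod 167)
116·36 = 4176 ≡ 1 (mod 167)
3 ≠ 1, so verification fails.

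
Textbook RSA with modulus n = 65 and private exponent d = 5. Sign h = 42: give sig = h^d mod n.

h^2 ≡ 42^2 = 1764 ≡ 9
h^4 ≡ 9^2 = 81 ≡ 16
5 = 4 + 1, so h^5 ≡ 16·42 ≡ 22 (mod 65)

22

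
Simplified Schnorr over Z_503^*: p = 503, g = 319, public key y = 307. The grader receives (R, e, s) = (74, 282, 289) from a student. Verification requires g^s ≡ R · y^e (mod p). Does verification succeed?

g^s mod p:
319^289 mod 503 = 303
R · y^e mod p:
307^282 mod 503 = 242
74·242 = 17908 ≡ 303 (mod 503)
303 ≡ 303 (mod 503); signature holds.

passes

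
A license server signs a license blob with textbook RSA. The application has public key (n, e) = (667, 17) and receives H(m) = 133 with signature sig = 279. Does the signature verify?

does not verify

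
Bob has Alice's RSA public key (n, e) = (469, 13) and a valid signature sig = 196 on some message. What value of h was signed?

sig^2 ≡ 196^2 = 38416 ≡ 427
sig^4 ≡ 427^2 = 182329 ≡ 357
sig^8 ≡ 357^2 = 127449 ≡ 350
13 = 8 + 4 + 1, so sig^13 ≡ 350·357·196 ≡ 427 (mod 469)

427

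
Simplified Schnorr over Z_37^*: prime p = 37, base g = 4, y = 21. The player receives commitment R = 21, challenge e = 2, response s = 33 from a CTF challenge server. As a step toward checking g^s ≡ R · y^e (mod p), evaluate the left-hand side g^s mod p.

11

4^2 = 16
4^4 ≡ 16^2 = 256 ≡ 34
4^8 ≡ 34^2 = 1156 ≡ 9
4^16 ≡ 9^2 = 81 ≡ 7
4^32 ≡ 7^2 = 49 ≡ 12
33 = 32 + 1, so 4^33 ≡ 12·4 ≡ 11 (mod 37)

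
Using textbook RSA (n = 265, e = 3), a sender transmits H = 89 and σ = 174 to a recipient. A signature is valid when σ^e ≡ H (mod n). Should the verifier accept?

accept

Squares mod 265: σ^1≡174, σ^2≡66
3 = 2 + 1, so σ^3 ≡ 66·174 ≡ 89 (mod 265)
σ^3 mod 265 = 89 matches H.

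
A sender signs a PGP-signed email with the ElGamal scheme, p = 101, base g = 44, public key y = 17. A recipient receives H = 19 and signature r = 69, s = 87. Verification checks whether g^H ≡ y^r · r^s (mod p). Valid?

Left side g^H mod p:
44^2 = 1936 ≡ 17
44^4 ≡ 17^2 = 289 ≡ 87
44^8 ≡ 87^2 = 7569 ≡ 95
44^16 ≡ 95^2 = 9025 ≡ 36
19 = 16 + 2 + 1, so 44^19 ≡ 36·17·44 ≡ 62 (mod 101)
Right side y^r · r^s mod p:
17^2 = 289 ≡ 87
17^4 ≡ 87^2 = 7569 ≡ 95
17^8 ≡ 95^2 = 9025 ≡ 36
17^16 ≡ 36^2 = 1296 ≡ 84
17^32 ≡ 84^2 = 7056 ≡ 87
17^64 ≡ 87^2 = 7569 ≡ 95
69 = 64 + 4 + 1, so 17^69 ≡ 95·95·17 ≡ 6 (mod 101)
69^2 = 4761 ≡ 14
69^4 ≡ 14^2 = 196 ≡ 95
69^8 ≡ 95^2 = 9025 ≡ 36
69^16 ≡ 36^2 = 1296 ≡ 84
69^32 ≡ 84^2 = 7056 ≡ 87
69^64 ≡ 87^2 = 7569 ≡ 95
87 = 64 + 16 + 4 + 2 + 1, so 69^87 ≡ 95·84·95·14·69 ≡ 62 (mod 101)
6·62 = 372 ≡ 69 (mod 101)
62 ≠ 69, so verification fails.

no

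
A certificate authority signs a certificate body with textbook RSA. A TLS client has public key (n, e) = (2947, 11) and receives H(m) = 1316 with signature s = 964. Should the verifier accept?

reject

Squares mod 2947: s^1≡964, s^2≡991, s^4≡730, s^8≡2440
11 = 8 + 2 + 1, so s^11 ≡ 2440·991·964 ≡ 1970 (mod 2947)
The recovered value 1970 does not match the digest 1316.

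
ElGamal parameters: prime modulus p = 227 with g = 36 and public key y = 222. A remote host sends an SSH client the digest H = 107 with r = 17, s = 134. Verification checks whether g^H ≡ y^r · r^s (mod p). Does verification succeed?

fails

Left side g^H mod p:
36^2 = 1296 ≡ 161
36^4 ≡ 161^2 = 25921 ≡ 43
36^8 ≡ 43^2 = 1849 ≡ 33
36^16 ≡ 33^2 = 1089 ≡ 181
36^32 ≡ 181^2 = 32761 ≡ 73
36^64 ≡ 73^2 = 5329 ≡ 108
107 = 64 + 32 + 8 + 2 + 1, so 36^107 ≡ 108·73·33·161·36 ≡ 225 (mod 227)
Right side y^r · r^s mod p:
222^2 = 49284 ≡ 25
222^4 ≡ 25^2 = 625 ≡ 171
222^8 ≡ 171^2 = 29241 ≡ 185
222^16 ≡ 185^2 = 34225 ≡ 175
17 = 16 + 1, so 222^17 ≡ 175·222 ≡ 33 (mod 227)
17^2 = 289 ≡ 62
17^4 ≡ 62^2 = 3844 ≡ 212
17^8 ≡ 212^2 = 44944 ≡ 225
17^16 ≡ 225^2 = 50625 ≡ 4
17^32 ≡ 4^2 = 16
17^64 ≡ 16^2 = 256 ≡ 29
17^128 ≡ 29^2 = 841 ≡ 160
134 = 128 + 4 + 2, so 17^134 ≡ 160·212·62 ≡ 112 (mod 227)
33·112 = 3696 ≡ 64 (mod 227)
225 ≠ 64, so verification fails.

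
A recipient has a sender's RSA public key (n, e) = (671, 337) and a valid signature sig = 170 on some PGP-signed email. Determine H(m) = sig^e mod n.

597

sig^337 mod 671 = 597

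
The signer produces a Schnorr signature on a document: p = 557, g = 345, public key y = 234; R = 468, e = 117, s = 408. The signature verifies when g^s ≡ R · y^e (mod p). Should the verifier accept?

g^s mod p:
Squares mod 557: 345^1≡345, 345^2≡384, 345^4≡408, 345^8≡478, 345^16≡114, 345^32≡185, 345^64≡248, 345^128≡234, 345^256≡170
408 = 256 + 128 + 16 + 8, so 345^408 ≡ 170·234·114·478 ≡ 378 (mod 557)
R · y^e mod p:
Squares mod 557: 234^1≡234, 234^2≡170, 234^4≡493, 234^8≡197, 234^16≡376, 234^32≡455, 234^64≡378
117 = 64 + 32 + 16 + 4 + 1, so 234^117 ≡ 378·455·376·493·234 ≡ 43 (mod 557)
468·43 = 20124 ≡ 72 (mod 557)
378 ≠ 72; the check fails.

reject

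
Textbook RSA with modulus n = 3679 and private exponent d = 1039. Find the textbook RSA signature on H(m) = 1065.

(H(m))^2 ≡ 1065^2 = 1134225 ≡ 1093
(H(m))^4 ≡ 1093^2 = 1194649 ≡ 2653
(H(m))^8 ≡ 2653^2 = 7038409 ≡ 482
(H(m))^16 ≡ 482^2 = 232324 ≡ 547
(H(m))^32 ≡ 547^2 = 299209 ≡ 1210
(H(m))^64 ≡ 1210^2 = 1464100 ≡ 3537
(H(m))^128 ≡ 3537^2 = 12510369 ≡ 1769
(H(m))^256 ≡ 1769^2 = 3129361 ≡ 2211
(H(m))^512 ≡ 2211^2 = 4888521 ≡ 2809
(H(m))^1024 ≡ 2809^2 = 7890481 ≡ 2705
1039 = 1024 + 8 + 4 + 2 + 1, so (H(m))^1039 ≡ 2705·482·2653·1093·1065 ≡ 3652 (mod 3679)

3652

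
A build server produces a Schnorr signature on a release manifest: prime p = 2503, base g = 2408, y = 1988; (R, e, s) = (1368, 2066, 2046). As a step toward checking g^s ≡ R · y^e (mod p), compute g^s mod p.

Squares mod 2503: 2408^1≡2408, 2408^2≡1516, 2408^4≡502, 2408^8≡1704, 2408^16≡136, 2408^32≡975, 2408^64≡1988, 2408^128≡2410, 2408^256≡1140, 2408^512≡543, 2408^1024≡1998
2046 = 1024 + 512 + 256 + 128 + 64 + 32 + 16 + 8 + 4 + 2, so 2408^2046 ≡ 1998·543·1140·2410·1988·975·136·1704·502·1516 ≡ 368 (mod 2503)

368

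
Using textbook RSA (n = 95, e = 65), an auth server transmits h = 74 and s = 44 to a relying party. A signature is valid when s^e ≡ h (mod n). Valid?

s^2 ≡ 44^2 = 1936 ≡ 36
s^4 ≡ 36^2 = 1296 ≡ 61
s^8 ≡ 61^2 = 3721 ≡ 16
s^16 ≡ 16^2 = 256 ≡ 66
s^32 ≡ 66^2 = 4356 ≡ 81
s^64 ≡ 81^2 = 6561 ≡ 6
65 = 64 + 1, so s^65 ≡ 6·44 ≡ 74 (mod 95)
74 = h, so the signature checks out.

yes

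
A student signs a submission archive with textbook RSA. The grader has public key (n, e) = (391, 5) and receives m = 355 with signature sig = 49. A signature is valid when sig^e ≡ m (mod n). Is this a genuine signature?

forged

sig^2 ≡ 49^2 = 2401 ≡ 55
sig^4 ≡ 55^2 = 3025 ≡ 288
5 = 4 + 1, so sig^5 ≡ 288·49 ≡ 36 (mod 391)
sig^5 mod 391 = 36, but m = 355.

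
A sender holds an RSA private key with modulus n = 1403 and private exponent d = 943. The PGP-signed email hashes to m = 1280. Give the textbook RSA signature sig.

m^2 ≡ 1280^2 = 1638400 ≡ 1099
m^4 ≡ 1099^2 = 1207801 ≡ 1221
m^8 ≡ 1221^2 = 1490841 ≡ 855
m^16 ≡ 855^2 = 731025 ≡ 62
m^32 ≡ 62^2 = 3844 ≡ 1038
m^64 ≡ 1038^2 = 1077444 ≡ 1343
m^128 ≡ 1343^2 = 1803649 ≡ 794
m^256 ≡ 794^2 = 630436 ≡ 489
m^512 ≡ 489^2 = 239121 ≡ 611
943 = 512 + 256 + 128 + 32 + 8 + 4 + 2 + 1, so m^943 ≡ 611·489·794·1038·855·1221·1099·1280 ≡ 548 (mod 1403)

548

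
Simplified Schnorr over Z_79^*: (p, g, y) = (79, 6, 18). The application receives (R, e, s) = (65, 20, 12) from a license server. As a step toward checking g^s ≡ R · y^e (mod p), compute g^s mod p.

62

6^2 = 36
6^4 ≡ 36^2 = 1296 ≡ 32
6^8 ≡ 32^2 = 1024 ≡ 76
12 = 8 + 4, so 6^12 ≡ 76·32 ≡ 62 (mod 79)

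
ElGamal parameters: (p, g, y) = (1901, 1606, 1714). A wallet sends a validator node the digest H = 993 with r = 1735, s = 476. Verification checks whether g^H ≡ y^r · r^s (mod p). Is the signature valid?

Left side g^H mod p:
Squares mod 1901: 1606^1≡1606, 1606^2≡1480, 1606^4≡448, 1606^8≡1099, 1606^16≡666, 1606^32≡623, 1606^64≡325, 1606^128≡1070, 1606^256≡498, 1606^512≡874
993 = 512 + 256 + 128 + 64 + 32 + 1, so 1606^993 ≡ 874·498·1070·325·623·1606 ≡ 1796 (mod 1901)
Right side y^r · r^s mod p:
Squares mod 1901: 1714^1≡1714, 1714^2≡751, 1714^4≡1305, 1714^8≡1630, 1714^16≡1203, 1714^32≡548, 1714^64≡1847, 1714^128≡1015, 1714^256≡1784, 1714^512≡382, 1714^1024≡1448
1735 = 1024 + 512 + 128 + 64 + 4 + 2 + 1, so 1714^1735 ≡ 1448·382·1015·1847·1305·751·1714 ≡ 1076 (mod 1901)
Squares mod 1901: 1735^1≡1735, 1735^2≡942, 1735^4≡1498, 1735^8≡824, 1735^16≡319, 1735^32≡1008, 1735^64≡930, 1735^128≡1846, 1735^256≡1124
476 = 256 + 128 + 64 + 16 + 8 + 4, so 1735^476 ≡ 1124·1846·930·319·824·1498 ≡ 1832 (mod 1901)
1076·1832 = 1971232 ≡ 1796 (mod 1901)
1796 ≡ 1796 (mod 1901), so the signature is genuine.

valid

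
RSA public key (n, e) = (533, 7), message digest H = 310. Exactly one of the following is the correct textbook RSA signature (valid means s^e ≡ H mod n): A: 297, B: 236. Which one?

B

Candidate A: 297^2 = 88209 ≡ 264; 297^4 ≡ 264^2 = 69696 ≡ 406; 7 = 4 + 2 + 1, so 297^7 ≡ 406·264·297 ≡ 223 (mod 533)
Candidate B: 236^2 = 55696 ≡ 264; 236^4 ≡ 264^2 = 69696 ≡ 406; 7 = 4 + 2 + 1, so 236^7 ≡ 406·264·236 ≡ 310 (mod 533)
  → matches H = 310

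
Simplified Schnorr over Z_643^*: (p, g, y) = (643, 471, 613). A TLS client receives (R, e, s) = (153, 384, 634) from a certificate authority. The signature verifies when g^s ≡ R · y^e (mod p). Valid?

no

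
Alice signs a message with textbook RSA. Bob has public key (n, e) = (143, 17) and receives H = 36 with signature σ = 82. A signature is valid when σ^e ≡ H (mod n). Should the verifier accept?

accept

σ^2 ≡ 82^2 = 6724 ≡ 3
σ^4 ≡ 3^2 = 9
σ^8 ≡ 9^2 = 81
σ^16 ≡ 81^2 = 6561 ≡ 126
17 = 16 + 1, so σ^17 ≡ 126·82 ≡ 36 (mod 143)
Since 36 equals the digest 36, verification succeeds.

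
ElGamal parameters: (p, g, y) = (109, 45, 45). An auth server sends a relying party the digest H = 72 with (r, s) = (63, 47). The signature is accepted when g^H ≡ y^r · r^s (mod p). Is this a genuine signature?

Left side g^H mod p:
45^2 = 2025 ≡ 63
45^4 ≡ 63^2 = 3969 ≡ 45
45^8 ≡ 45^2 = 2025 ≡ 63
45^16 ≡ 63^2 = 3969 ≡ 45
45^32 ≡ 45^2 = 2025 ≡ 63
45^64 ≡ 63^2 = 3969 ≡ 45
72 = 64 + 8, so 45^72 ≡ 45·63 ≡ 1 (mod 109)
Right side y^r · r^s mod p:
45^2 = 2025 ≡ 63
45^4 ≡ 63^2 = 3969 ≡ 45
45^8 ≡ 45^2 = 2025 ≡ 63
45^16 ≡ 63^2 = 3969 ≡ 45
45^32 ≡ 45^2 = 2025 ≡ 63
63 = 32 + 16 + 8 + 4 + 2 + 1, so 45^63 ≡ 63·45·63·45·63·45 ≡ 1 (mod 109)
63^2 = 3969 ≡ 45
63^4 ≡ 45^2 = 2025 ≡ 63
63^8 ≡ 63^2 = 3969 ≡ 45
63^16 ≡ 45^2 = 2025 ≡ 63
63^32 ≡ 63^2 = 3969 ≡ 45
47 = 32 + 8 + 4 + 2 + 1, so 63^47 ≡ 45·45·63·45·63 ≡ 45 (mod 109)
1·45 = 45 ≡ 45 (mod 109)
1 ≠ 45, so verification fails.

forged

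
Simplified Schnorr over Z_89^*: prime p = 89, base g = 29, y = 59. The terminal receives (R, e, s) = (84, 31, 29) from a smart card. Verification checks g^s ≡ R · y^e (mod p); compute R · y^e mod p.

26

59^2 = 3481 ≡ 10
59^4 ≡ 10^2 = 100 ≡ 11
59^8 ≡ 11^2 = 121 ≡ 32
59^16 ≡ 32^2 = 1024 ≡ 45
31 = 16 + 8 + 4 + 2 + 1, so 59^31 ≡ 45·32·11·10·59 ≡ 66 (mod 89)
R · y^e ≡ 84·66 = 5544 ≡ 26 (mod 89)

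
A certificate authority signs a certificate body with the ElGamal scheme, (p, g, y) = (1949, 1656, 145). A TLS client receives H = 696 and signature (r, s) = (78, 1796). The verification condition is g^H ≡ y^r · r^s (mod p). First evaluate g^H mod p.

1656^696 mod 1949 = 1900

1900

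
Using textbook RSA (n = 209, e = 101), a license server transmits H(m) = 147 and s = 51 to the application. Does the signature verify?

Squares mod 209: s^1≡51, s^2≡93, s^4≡80, s^8≡130, s^16≡180, s^32≡5, s^64≡25
101 = 64 + 32 + 4 + 1, so s^101 ≡ 25·5·80·51 ≡ 40 (mod 209)
The recovered value 40 does not match the digest 147.

does not verify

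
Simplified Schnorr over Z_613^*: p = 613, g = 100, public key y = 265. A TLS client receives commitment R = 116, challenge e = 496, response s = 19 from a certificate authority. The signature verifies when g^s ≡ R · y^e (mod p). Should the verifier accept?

accept

g^s mod p:
Squares mod 613: 100^1≡100, 100^2≡192, 100^4≡84, 100^8≡313, 100^16≡502
19 = 16 + 2 + 1, so 100^19 ≡ 502·192·100 ≡ 201 (mod 613)
R · y^e mod p:
Squares mod 613: 265^1≡265, 265^2≡343, 265^4≡566, 265^8≡370, 265^16≡201, 265^32≡556, 265^64≡184, 265^128≡141, 265^256≡265
496 = 256 + 128 + 64 + 32 + 16, so 265^496 ≡ 265·141·184·556·201 ≡ 81 (mod 613)
116·81 = 9396 ≡ 201 (mod 613)
201 ≡ 201 (mod 613); signature holds.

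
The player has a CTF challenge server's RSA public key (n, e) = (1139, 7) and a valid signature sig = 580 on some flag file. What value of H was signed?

519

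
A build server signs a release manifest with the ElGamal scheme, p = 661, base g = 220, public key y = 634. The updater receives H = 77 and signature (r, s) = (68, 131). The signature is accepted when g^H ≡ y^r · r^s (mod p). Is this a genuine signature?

Left side g^H mod p:
220^2 = 48400 ≡ 147
220^4 ≡ 147^2 = 21609 ≡ 457
220^8 ≡ 457^2 = 208849 ≡ 634
220^16 ≡ 634^2 = 401956 ≡ 68
220^32 ≡ 68^2 = 4624 ≡ 658
220^64 ≡ 658^2 = 432964 ≡ 9
77 = 64 + 8 + 4 + 1, so 220^77 ≡ 9·634·457·220 ≡ 1 (mod 661)
Right side y^r · r^s mod p:
634^2 = 401956 ≡ 68
634^4 ≡ 68^2 = 4624 ≡ 658
634^8 ≡ 658^2 = 432964 ≡ 9
634^16 ≡ 9^2 = 81
634^32 ≡ 81^2 = 6561 ≡ 612
634^64 ≡ 612^2 = 374544 ≡ 418
68 = 64 + 4, so 634^68 ≡ 418·658 ≡ 68 (mod 661)
68^2 = 4624 ≡ 658
68^4 ≡ 658^2 = 432964 ≡ 9
68^8 ≡ 9^2 = 81
68^16 ≡ 81^2 = 6561 ≡ 612
68^32 ≡ 612^2 = 374544 ≡ 418
68^64 ≡ 418^2 = 174724 ≡ 220
68^128 ≡ 220^2 = 48400 ≡ 147
131 = 128 + 2 + 1, so 68^131 ≡ 147·658·68 ≡ 418 (mod 661)
68·418 = 28424 ≡ 1 (mod 661)
1 ≡ 1 (mod 661), so the signature is genuine.

genuine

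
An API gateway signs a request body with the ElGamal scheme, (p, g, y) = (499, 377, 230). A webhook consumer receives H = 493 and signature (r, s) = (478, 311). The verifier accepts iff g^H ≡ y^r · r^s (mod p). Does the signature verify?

verifies

Left side g^H mod p:
377^2 = 142129 ≡ 413
377^4 ≡ 413^2 = 170569 ≡ 410
377^8 ≡ 410^2 = 168100 ≡ 436
377^16 ≡ 436^2 = 190096 ≡ 476
377^32 ≡ 476^2 = 226576 ≡ 30
377^64 ≡ 30^2 = 900 ≡ 401
377^128 ≡ 401^2 = 160801 ≡ 123
377^256 ≡ 123^2 = 15129 ≡ 159
493 = 256 + 128 + 64 + 32 + 8 + 4 + 1, so 377^493 ≡ 159·123·401·30·436·410·377 ≡ 79 (mod 499)
Right side y^r · r^s mod p:
230^2 = 52900 ≡ 6
230^4 ≡ 6^2 = 36
230^8 ≡ 36^2 = 1296 ≡ 298
230^16 ≡ 298^2 = 88804 ≡ 481
230^32 ≡ 481^2 = 231361 ≡ 324
230^64 ≡ 324^2 = 104976 ≡ 186
230^128 ≡ 186^2 = 34596 ≡ 165
230^256 ≡ 165^2 = 27225 ≡ 279
478 = 256 + 128 + 64 + 16 + 8 + 4 + 2, so 230^478 ≡ 279·165·186·481·298·36·6 ≡ 144 (mod 499)
478^2 = 228484 ≡ 441
478^4 ≡ 441^2 = 194481 ≡ 370
478^8 ≡ 370^2 = 136900 ≡ 174
478^16 ≡ 174^2 = 30276 ≡ 336
478^32 ≡ 336^2 = 112896 ≡ 122
478^64 ≡ 122^2 = 14884 ≡ 413
478^128 ≡ 413^2 = 170569 ≡ 410
478^256 ≡ 410^2 = 168100 ≡ 436
311 = 256 + 32 + 16 + 4 + 2 + 1, so 478^311 ≡ 436·122·336·370·441·478 ≡ 205 (mod 499)
144·205 = 29520 ≡ 79 (mod 499)
79 ≡ 79 (mod 499), so the signature is genuine.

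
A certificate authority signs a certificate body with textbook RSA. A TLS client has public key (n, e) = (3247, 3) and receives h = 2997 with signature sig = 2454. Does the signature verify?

does not verify

sig^2 ≡ 2454^2 = 6022116 ≡ 2178
3 = 2 + 1, so sig^3 ≡ 2178·2454 ≡ 250 (mod 3247)
The recovered value 250 does not match the digest 2997.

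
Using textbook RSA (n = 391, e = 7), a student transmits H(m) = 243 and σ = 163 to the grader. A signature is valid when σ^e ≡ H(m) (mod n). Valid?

σ^2 ≡ 163^2 = 26569 ≡ 372
σ^4 ≡ 372^2 = 138384 ≡ 361
7 = 4 + 2 + 1, so σ^7 ≡ 361·372·163 ≡ 243 (mod 391)
σ^7 mod 391 = 243 matches H(m).

yes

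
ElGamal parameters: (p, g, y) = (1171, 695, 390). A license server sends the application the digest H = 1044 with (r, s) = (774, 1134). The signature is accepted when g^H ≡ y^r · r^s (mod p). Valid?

no

Left side g^H mod p:
695^2 = 483025 ≡ 573
695^4 ≡ 573^2 = 328329 ≡ 449
695^8 ≡ 449^2 = 201601 ≡ 189
695^16 ≡ 189^2 = 35721 ≡ 591
695^32 ≡ 591^2 = 349281 ≡ 323
695^64 ≡ 323^2 = 104329 ≡ 110
695^128 ≡ 110^2 = 12100 ≡ 390
695^256 ≡ 390^2 = 152100 ≡ 1041
695^512 ≡ 1041^2 = 1083681 ≡ 506
695^1024 ≡ 506^2 = 256036 ≡ 758
1044 = 1024 + 16 + 4, so 695^1044 ≡ 758·591·449 ≡ 623 (mod 1171)
Right side y^r · r^s mod p:
390^2 = 152100 ≡ 1041
390^4 ≡ 1041^2 = 1083681 ≡ 506
390^8 ≡ 506^2 = 256036 ≡ 758
390^16 ≡ 758^2 = 574564 ≡ 774
390^32 ≡ 774^2 = 599076 ≡ 695
390^64 ≡ 695^2 = 483025 ≡ 573
390^128 ≡ 573^2 = 328329 ≡ 449
390^256 ≡ 449^2 = 201601 ≡ 189
390^512 ≡ 189^2 = 35721 ≡ 591
774 = 512 + 256 + 4 + 2, so 390^774 ≡ 591·189·506·1041 ≡ 1064 (mod 1171)
774^2 = 599076 ≡ 695
774^4 ≡ 695^2 = 483025 ≡ 573
774^8 ≡ 573^2 = 328329 ≡ 449
774^16 ≡ 449^2 = 201601 ≡ 189
774^32 ≡ 189^2 = 35721 ≡ 591
774^64 ≡ 591^2 = 349281 ≡ 323
774^128 ≡ 323^2 = 104329 ≡ 110
774^256 ≡ 110^2 = 12100 ≡ 390
774^512 ≡ 390^2 = 152100 ≡ 1041
774^1024 ≡ 1041^2 = 1083681 ≡ 506
1134 = 1024 + 64 + 32 + 8 + 4 + 2, so 774^1134 ≡ 506·323·591·449·573·695 ≡ 528 (mod 1171)
1064·528 = 561792 ≡ 883 (mod 1171)
623 ≠ 883, so verification fails.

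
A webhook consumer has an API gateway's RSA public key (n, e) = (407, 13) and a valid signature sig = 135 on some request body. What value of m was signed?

sig^2 ≡ 135^2 = 18225 ≡ 317
sig^4 ≡ 317^2 = 100489 ≡ 367
sig^8 ≡ 367^2 = 134689 ≡ 379
13 = 8 + 4 + 1, so sig^13 ≡ 379·367·135 ≡ 203 (mod 407)

203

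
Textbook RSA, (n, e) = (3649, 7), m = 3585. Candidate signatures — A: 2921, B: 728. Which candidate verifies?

Candidate A: 2921^2 = 8532241 ≡ 879; 2921^4 ≡ 879^2 = 772641 ≡ 2702; 7 = 4 + 2 + 1, so 2921^7 ≡ 2702·879·2921 ≡ 3585 (mod 3649)
  → matches m = 3585
Candidate B: 728^2 = 529984 ≡ 879; 728^4 ≡ 879^2 = 772641 ≡ 2702; 7 = 4 + 2 + 1, so 728^7 ≡ 2702·879·728 ≡ 64 (mod 3649)

A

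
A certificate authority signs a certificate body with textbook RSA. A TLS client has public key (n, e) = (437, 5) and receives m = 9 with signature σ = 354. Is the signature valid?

invalid

Squares mod 437: σ^1≡354, σ^2≡334, σ^4≡121
5 = 4 + 1, so σ^5 ≡ 121·354 ≡ 8 (mod 437)
8 ≠ 9, so verification fails.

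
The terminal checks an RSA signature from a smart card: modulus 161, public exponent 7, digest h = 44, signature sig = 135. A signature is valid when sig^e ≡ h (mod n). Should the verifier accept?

accept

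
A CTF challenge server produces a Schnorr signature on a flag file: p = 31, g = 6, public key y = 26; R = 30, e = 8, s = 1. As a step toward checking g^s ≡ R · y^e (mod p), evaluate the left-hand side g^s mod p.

6^1 mod 31 = 6

6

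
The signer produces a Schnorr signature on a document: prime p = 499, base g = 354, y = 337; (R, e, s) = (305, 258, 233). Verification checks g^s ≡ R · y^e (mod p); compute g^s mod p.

Squares mod 499: 354^1≡354, 354^2≡67, 354^4≡497, 354^8≡4, 354^16≡16, 354^32≡256, 354^64≡167, 354^128≡444
233 = 128 + 64 + 32 + 8 + 1, so 354^233 ≡ 444·167·256·4·354 ≡ 343 (mod 499)

343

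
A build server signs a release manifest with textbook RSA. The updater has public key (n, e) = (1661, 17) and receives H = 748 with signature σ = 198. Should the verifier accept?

accept

σ^17 mod 1661 = 748
748 = H, so the signature checks out.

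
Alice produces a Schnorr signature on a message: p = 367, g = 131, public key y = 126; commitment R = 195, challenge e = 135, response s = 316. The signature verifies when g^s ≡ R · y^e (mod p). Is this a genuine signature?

g^s mod p:
Squares mod 367: 131^1≡131, 131^2≡279, 131^4≡37, 131^8≡268, 131^16≡259, 131^32≡287, 131^64≡161, 131^128≡231, 131^256≡146
316 = 256 + 32 + 16 + 8 + 4, so 131^316 ≡ 146·287·259·268·37 ≡ 60 (mod 367)
R · y^e mod p:
Squares mod 367: 126^1≡126, 126^2≡95, 126^4≡217, 126^8≡113, 126^16≡291, 126^32≡271, 126^64≡41, 126^128≡213
135 = 128 + 4 + 2 + 1, so 126^135 ≡ 213·217·95·126 ≡ 25 (mod 367)
195·25 = 4875 ≡ 104 (mod 367)
60 ≠ 104; the check fails.

forged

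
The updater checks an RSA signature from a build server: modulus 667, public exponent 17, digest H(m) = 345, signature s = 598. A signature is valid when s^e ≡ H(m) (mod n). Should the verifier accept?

accept

s^2 ≡ 598^2 = 357604 ≡ 92
s^4 ≡ 92^2 = 8464 ≡ 460
s^8 ≡ 460^2 = 211600 ≡ 161
s^16 ≡ 161^2 = 25921 ≡ 575
17 = 16 + 1, so s^17 ≡ 575·598 ≡ 345 (mod 667)
Since 345 equals the digest 345, verification succeeds.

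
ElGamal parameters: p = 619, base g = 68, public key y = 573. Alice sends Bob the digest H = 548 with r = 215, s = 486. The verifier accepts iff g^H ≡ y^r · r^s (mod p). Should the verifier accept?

accept

Left side g^H mod p:
Squares mod 619: 68^1≡68, 68^2≡291, 68^4≡497, 68^8≡28, 68^16≡165, 68^32≡608, 68^64≡121, 68^128≡404, 68^256≡419, 68^512≡384
548 = 512 + 32 + 4, so 68^548 ≡ 384·608·497 ≡ 320 (mod 619)
Right side y^r · r^s mod p:
Squares mod 619: 573^1≡573, 573^2≡259, 573^4≡229, 573^8≡445, 573^16≡564, 573^32≡549, 573^64≡567, 573^128≡228
215 = 128 + 64 + 16 + 4 + 2 + 1, so 573^215 ≡ 228·567·564·229·259·573 ≡ 306 (mod 619)
Squares mod 619: 215^1≡215, 215^2≡419, 215^4≡384, 215^8≡134, 215^16≡5, 215^32≡25, 215^64≡6, 215^128≡36, 215^256≡58
486 = 256 + 128 + 64 + 32 + 4 + 2, so 215^486 ≡ 58·36·6·25·384·419 ≡ 616 (mod 619)
306·616 = 188496 ≡ 320 (mod 619)
320 ≡ 320 (mod 619), so the signature is genuine.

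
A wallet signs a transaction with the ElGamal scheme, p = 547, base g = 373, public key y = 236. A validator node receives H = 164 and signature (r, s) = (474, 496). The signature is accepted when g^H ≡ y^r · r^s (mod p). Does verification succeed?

Left side g^H mod p:
Squares mod 547: 373^1≡373, 373^2≡191, 373^4≡379, 373^8≡327, 373^16≡264, 373^32≡227, 373^64≡111, 373^128≡287
164 = 128 + 32 + 4, so 373^164 ≡ 287·227·379 ≡ 438 (mod 547)
Right side y^r · r^s mod p:
Squares mod 547: 236^1≡236, 236^2≡449, 236^4≡305, 236^8≡35, 236^16≡131, 236^32≡204, 236^64≡44, 236^128≡295, 236^256≡52
474 = 256 + 128 + 64 + 16 + 8 + 2, so 236^474 ≡ 52·295·44·131·35·449 ≡ 482 (mod 547)
Squares mod 547: 474^1≡474, 474^2≡406, 474^4≡189, 474^8≡166, 474^16≡206, 474^32≡317, 474^64≡388, 474^128≡119, 474^256≡486
496 = 256 + 128 + 64 + 32 + 16, so 474^496 ≡ 486·119·388·317·206 ≡ 111 (mod 547)
482·111 = 53502 ≡ 443 (mod 547)
438 ≠ 443, so verification fails.

fails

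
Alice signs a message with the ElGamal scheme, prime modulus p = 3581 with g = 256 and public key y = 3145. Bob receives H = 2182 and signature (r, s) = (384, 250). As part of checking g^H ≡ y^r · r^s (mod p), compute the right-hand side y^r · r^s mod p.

3145^2 = 9891025 ≡ 303
3145^4 ≡ 303^2 = 91809 ≡ 2284
3145^8 ≡ 2284^2 = 5216656 ≡ 2720
3145^16 ≡ 2720^2 = 7398400 ≡ 54
3145^32 ≡ 54^2 = 2916
3145^64 ≡ 2916^2 = 8503056 ≡ 1762
3145^128 ≡ 1762^2 = 3104644 ≡ 3498
3145^256 ≡ 3498^2 = 12236004 ≡ 3308
384 = 256 + 128, so 3145^384 ≡ 3308·3498 ≡ 1173 (mod 3581)
384^2 = 147456 ≡ 635
384^4 ≡ 635^2 = 403225 ≡ 2153
384^8 ≡ 2153^2 = 4635409 ≡ 1595
384^16 ≡ 1595^2 = 2544025 ≡ 1515
384^32 ≡ 1515^2 = 2295225 ≡ 3385
384^64 ≡ 3385^2 = 11458225 ≡ 2606
384^128 ≡ 2606^2 = 6791236 ≡ 1660
250 = 128 + 64 + 32 + 16 + 8 + 2, so 384^250 ≡ 1660·2606·3385·1515·1595·635 ≡ 25 (mod 3581)
y^r · r^s ≡ 1173·25 = 29325 ≡ 677 (mod 3581)

677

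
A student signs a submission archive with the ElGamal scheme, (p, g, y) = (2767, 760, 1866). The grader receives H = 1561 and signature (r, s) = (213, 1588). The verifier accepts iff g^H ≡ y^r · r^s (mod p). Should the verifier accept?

Left side g^H mod p:
Squares mod 2767: 760^1≡760, 760^2≡2064, 760^4≡1683, 760^8≡1848, 760^16≡626, 760^32≡1729, 760^64≡1081, 760^128≡887, 760^256≡941, 760^512≡41, 760^1024≡1681
1561 = 1024 + 512 + 16 + 8 + 1, so 760^1561 ≡ 1681·41·626·1848·760 ≡ 2348 (mod 2767)
Right side y^r · r^s mod p:
Squares mod 2767: 1866^1≡1866, 1866^2≡1070, 1866^4≡2129, 1866^8≡295, 1866^16≡1248, 1866^32≡2450, 1866^64≡877, 1866^128≡2670
213 = 128 + 64 + 16 + 4 + 1, so 1866^213 ≡ 2670·877·1248·2129·1866 ≡ 532 (mod 2767)
Squares mod 2767: 213^1≡213, 213^2≡1097, 213^4≡2531, 213^8≡356, 213^16≡2221, 213^32≡2047, 213^64≡971, 213^128≡2061, 213^256≡376, 213^512≡259, 213^1024≡673
1588 = 1024 + 512 + 32 + 16 + 4, so 213^1588 ≡ 673·259·2047·2221·2531 ≡ 2709 (mod 2767)
532·2709 = 1441188 ≡ 2348 (mod 2767)
2348 ≡ 2348 (mod 2767), so the signature is genuine.

accept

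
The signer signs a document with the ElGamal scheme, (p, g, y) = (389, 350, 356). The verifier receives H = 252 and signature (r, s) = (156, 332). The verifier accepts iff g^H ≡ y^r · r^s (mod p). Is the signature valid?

invalid

Left side g^H mod p:
350^252 mod 389 = 81
Right side y^r · r^s mod p:
356^156 mod 389 = 344
156^332 mod 389 = 272
344·272 = 93568 ≡ 208 (mod 389)
81 ≠ 208, so verification fails.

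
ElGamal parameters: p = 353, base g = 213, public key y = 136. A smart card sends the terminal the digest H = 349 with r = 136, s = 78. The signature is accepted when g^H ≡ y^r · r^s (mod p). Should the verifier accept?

reject

Left side g^H mod p:
213^2 = 45369 ≡ 185
213^4 ≡ 185^2 = 34225 ≡ 337
213^8 ≡ 337^2 = 113569 ≡ 256
213^16 ≡ 256^2 = 65536 ≡ 231
213^32 ≡ 231^2 = 53361 ≡ 58
213^64 ≡ 58^2 = 3364 ≡ 187
213^128 ≡ 187^2 = 34969 ≡ 22
213^256 ≡ 22^2 = 484 ≡ 131
349 = 256 + 64 + 16 + 8 + 4 + 1, so 213^349 ≡ 131·187·231·256·337·213 ≡ 97 (mod 353)
Right side y^r · r^s mod p:
136^2 = 18496 ≡ 140
136^4 ≡ 140^2 = 19600 ≡ 185
136^8 ≡ 185^2 = 34225 ≡ 337
136^16 ≡ 337^2 = 113569 ≡ 256
136^32 ≡ 256^2 = 65536 ≡ 231
136^64 ≡ 231^2 = 53361 ≡ 58
136^128 ≡ 58^2 = 3364 ≡ 187
136 = 128 + 8, so 136^136 ≡ 187·337 ≡ 185 (mod 353)
136^2 = 18496 ≡ 140
136^4 ≡ 140^2 = 19600 ≡ 185
136^8 ≡ 185^2 = 34225 ≡ 337
136^16 ≡ 337^2 = 113569 ≡ 256
136^32 ≡ 256^2 = 65536 ≡ 231
136^64 ≡ 231^2 = 53361 ≡ 58
78 = 64 + 8 + 4 + 2, so 136^78 ≡ 58·337·185·140 ≡ 217 (mod 353)
185·217 = 40145 ≡ 256 (mod 353)
97 ≠ 256, so verification fails.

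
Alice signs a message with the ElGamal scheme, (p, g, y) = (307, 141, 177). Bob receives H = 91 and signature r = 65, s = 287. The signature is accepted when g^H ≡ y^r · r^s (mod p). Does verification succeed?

passes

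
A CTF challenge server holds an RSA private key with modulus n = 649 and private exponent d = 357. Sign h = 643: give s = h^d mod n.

212

Squares mod 649: h^1≡643, h^2≡36, h^4≡647, h^8≡4, h^16≡16, h^32≡256, h^64≡636, h^128≡169, h^256≡5
357 = 256 + 64 + 32 + 4 + 1, so h^357 ≡ 5·636·256·647·643 ≡ 212 (mod 649)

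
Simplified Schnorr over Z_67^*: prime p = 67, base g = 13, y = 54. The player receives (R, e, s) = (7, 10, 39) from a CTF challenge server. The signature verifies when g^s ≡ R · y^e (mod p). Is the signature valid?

g^s mod p:
13^2 = 169 ≡ 35
13^4 ≡ 35^2 = 1225 ≡ 19
13^8 ≡ 19^2 = 361 ≡ 26
13^16 ≡ 26^2 = 676 ≡ 6
13^32 ≡ 6^2 = 36
39 = 32 + 4 + 2 + 1, so 13^39 ≡ 36·19·35·13 ≡ 5 (mod 67)
R · y^e mod p:
54^2 = 2916 ≡ 35
54^4 ≡ 35^2 = 1225 ≡ 19
54^8 ≡ 19^2 = 361 ≡ 26
10 = 8 + 2, so 54^10 ≡ 26·35 ≡ 39 (mod 67)
7·39 = 273 ≡ 5 (mod 67)
5 ≡ 5 (mod 67); signature holds.

valid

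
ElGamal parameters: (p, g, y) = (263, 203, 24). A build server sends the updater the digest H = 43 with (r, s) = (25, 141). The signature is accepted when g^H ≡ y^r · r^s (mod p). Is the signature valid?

valid

Left side g^H mod p:
Squares mod 263: 203^1≡203, 203^2≡181, 203^4≡149, 203^8≡109, 203^16≡46, 203^32≡12
43 = 32 + 8 + 2 + 1, so 203^43 ≡ 12·109·181·203 ≡ 13 (mod 263)
Right side y^r · r^s mod p:
Squares mod 263: 24^1≡24, 24^2≡50, 24^4≡133, 24^8≡68, 24^16≡153
25 = 16 + 8 + 1, so 24^25 ≡ 153·68·24 ≡ 109 (mod 263)
Squares mod 263: 25^1≡25, 25^2≡99, 25^4≡70, 25^8≡166, 25^16≡204, 25^32≡62, 25^64≡162, 25^128≡207
141 = 128 + 8 + 4 + 1, so 25^141 ≡ 207·166·70·25 ≡ 128 (mod 263)
109·128 = 13952 ≡ 13 (mod 263)
13 ≡ 13 (mod 263), so the signature is genuine.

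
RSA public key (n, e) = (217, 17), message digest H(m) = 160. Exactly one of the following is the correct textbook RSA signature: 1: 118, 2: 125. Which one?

1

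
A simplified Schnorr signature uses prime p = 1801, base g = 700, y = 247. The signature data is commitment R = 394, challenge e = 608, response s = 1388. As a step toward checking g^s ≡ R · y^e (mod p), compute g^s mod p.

256

700^2 = 490000 ≡ 128
700^4 ≡ 128^2 = 16384 ≡ 175
700^8 ≡ 175^2 = 30625 ≡ 8
700^16 ≡ 8^2 = 64
700^32 ≡ 64^2 = 4096 ≡ 494
700^64 ≡ 494^2 = 244036 ≡ 901
700^128 ≡ 901^2 = 811801 ≡ 1351
700^256 ≡ 1351^2 = 1825201 ≡ 788
700^512 ≡ 788^2 = 620944 ≡ 1400
700^1024 ≡ 1400^2 = 1960000 ≡ 512
1388 = 1024 + 256 + 64 + 32 + 8 + 4, so 700^1388 ≡ 512·788·901·494·8·175 ≡ 256 (mod 1801)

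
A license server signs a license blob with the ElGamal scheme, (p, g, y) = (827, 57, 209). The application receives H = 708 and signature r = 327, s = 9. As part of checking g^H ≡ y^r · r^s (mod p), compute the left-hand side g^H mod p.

Squares mod 827: 57^1≡57, 57^2≡768, 57^4≡173, 57^8≡157, 57^16≡666, 57^32≡284, 57^64≡437, 57^128≡759, 57^256≡489, 57^512≡118
708 = 512 + 128 + 64 + 4, so 57^708 ≡ 118·759·437·173 ≡ 270 (mod 827)

270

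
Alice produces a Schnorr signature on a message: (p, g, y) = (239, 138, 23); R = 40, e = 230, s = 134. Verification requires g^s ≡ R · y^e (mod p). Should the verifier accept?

g^s mod p:
138^2 = 19044 ≡ 163
138^4 ≡ 163^2 = 26569 ≡ 40
138^8 ≡ 40^2 = 1600 ≡ 166
138^16 ≡ 166^2 = 27556 ≡ 71
138^32 ≡ 71^2 = 5041 ≡ 22
138^64 ≡ 22^2 = 484 ≡ 6
138^128 ≡ 6^2 = 36
134 = 128 + 4 + 2, so 138^134 ≡ 36·40·163 ≡ 22 (mod 239)
R · y^e mod p:
23^2 = 529 ≡ 51
23^4 ≡ 51^2 = 2601 ≡ 211
23^8 ≡ 211^2 = 44521 ≡ 67
23^16 ≡ 67^2 = 4489 ≡ 187
23^32 ≡ 187^2 = 34969 ≡ 75
23^64 ≡ 75^2 = 5625 ≡ 128
23^128 ≡ 128^2 = 16384 ≡ 132
230 = 128 + 64 + 32 + 4 + 2, so 23^230 ≡ 132·128·75·211·51 ≡ 132 (mod 239)
40·132 = 5280 ≡ 22 (mod 239)
22 ≡ 22 (mod 239); signature holds.

accept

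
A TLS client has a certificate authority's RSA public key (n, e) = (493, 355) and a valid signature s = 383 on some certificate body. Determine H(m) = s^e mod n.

236

s^355 mod 493 = 236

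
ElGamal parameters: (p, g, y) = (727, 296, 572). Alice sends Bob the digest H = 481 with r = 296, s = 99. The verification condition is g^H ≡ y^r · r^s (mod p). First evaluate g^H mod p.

296^2 = 87616 ≡ 376
296^4 ≡ 376^2 = 141376 ≡ 338
296^8 ≡ 338^2 = 114244 ≡ 105
296^16 ≡ 105^2 = 11025 ≡ 120
296^32 ≡ 120^2 = 14400 ≡ 587
296^64 ≡ 587^2 = 344569 ≡ 698
296^128 ≡ 698^2 = 487204 ≡ 114
296^256 ≡ 114^2 = 12996 ≡ 637
481 = 256 + 128 + 64 + 32 + 1, so 296^481 ≡ 637·114·698·587·296 ≡ 530 (mod 727)

530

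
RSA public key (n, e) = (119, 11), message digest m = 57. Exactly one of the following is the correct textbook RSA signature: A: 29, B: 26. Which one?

A

Candidate A: 29^2 = 841 ≡ 8; 29^4 ≡ 8^2 = 64; 29^8 ≡ 64^2 = 4096 ≡ 50; 11 = 8 + 2 + 1, so 29^11 ≡ 50·8·29 ≡ 57 (mod 119)
  → matches m = 57
Candidate B: 26^2 = 676 ≡ 81; 26^4 ≡ 81^2 = 6561 ≡ 16; 26^8 ≡ 16^2 = 256 ≡ 18; 11 = 8 + 2 + 1, so 26^11 ≡ 18·81·26 ≡ 66 (mod 119)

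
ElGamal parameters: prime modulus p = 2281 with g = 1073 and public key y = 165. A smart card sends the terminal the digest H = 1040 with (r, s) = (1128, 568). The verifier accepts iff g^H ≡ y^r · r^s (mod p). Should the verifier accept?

accept

Left side g^H mod p:
Squares mod 2281: 1073^1≡1073, 1073^2≡1705, 1073^4≡1031, 1073^8≡15, 1073^16≡225, 1073^32≡443, 1073^64≡83, 1073^128≡46, 1073^256≡2116, 1073^512≡2134, 1073^1024≡1080
1040 = 1024 + 16, so 1073^1040 ≡ 1080·225 ≡ 1214 (mod 2281)
Right side y^r · r^s mod p:
Squares mod 2281: 165^1≡165, 165^2≡2134, 165^4≡1080, 165^8≡809, 165^16≡2115, 165^32≡184, 165^64≡1922, 165^128≡1145, 165^256≡1731, 165^512≡1408, 165^1024≡275
1128 = 1024 + 64 + 32 + 8, so 165^1128 ≡ 275·1922·184·809 ≡ 1505 (mod 2281)
Squares mod 2281: 1128^1≡1128, 1128^2≡1867, 1128^4≡321, 1128^8≡396, 1128^16≡1708, 1128^32≡2146, 1128^64≡2258, 1128^128≡529, 1128^256≡1559, 1128^512≡1216
568 = 512 + 32 + 16 + 8, so 1128^568 ≡ 1216·2146·1708·396 ≡ 1427 (mod 2281)
1505·1427 = 2147635 ≡ 1214 (mod 2281)
1214 ≡ 1214 (mod 2281), so the signature is genuine.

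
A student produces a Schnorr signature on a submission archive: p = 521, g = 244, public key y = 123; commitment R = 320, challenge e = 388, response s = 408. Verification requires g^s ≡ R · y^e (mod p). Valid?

g^s mod p:
Squares mod 521: 244^1≡244, 244^2≡142, 244^4≡366, 244^8≡59, 244^16≡355, 244^32≡464, 244^64≡123, 244^128≡20, 244^256≡400
408 = 256 + 128 + 16 + 8, so 244^408 ≡ 400·20·355·59 ≡ 148 (mod 521)
R · y^e mod p:
Squares mod 521: 123^1≡123, 123^2≡20, 123^4≡400, 123^8≡53, 123^16≡204, 123^32≡457, 123^64≡449, 123^128≡495, 123^256≡155
388 = 256 + 128 + 4, so 123^388 ≡ 155·495·400 ≡ 495 (mod 521)
320·495 = 158400 ≡ 16 (mod 521)
148 ≠ 16; the check fails.

no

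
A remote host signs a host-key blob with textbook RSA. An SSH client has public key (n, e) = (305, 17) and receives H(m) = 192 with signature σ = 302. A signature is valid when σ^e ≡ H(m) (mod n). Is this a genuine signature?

genuine

σ^2 ≡ 302^2 = 91204 ≡ 9
σ^4 ≡ 9^2 = 81
σ^8 ≡ 81^2 = 6561 ≡ 156
σ^16 ≡ 156^2 = 24336 ≡ 241
17 = 16 + 1, so σ^17 ≡ 241·302 ≡ 192 (mod 305)
Since 192 equals the digest 192, verification succeeds.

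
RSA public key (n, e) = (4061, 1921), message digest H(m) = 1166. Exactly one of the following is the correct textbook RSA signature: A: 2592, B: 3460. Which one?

A

Candidate A: 2592^2 = 6718464 ≡ 1570; 2592^4 ≡ 1570^2 = 2464900 ≡ 3934; 2592^8 ≡ 3934^2 = 15476356 ≡ 3946; 2592^16 ≡ 3946^2 = 15570916 ≡ 1042; 2592^32 ≡ 1042^2 = 1085764 ≡ 1477; 2592^64 ≡ 1477^2 = 2181529 ≡ 772; 2592^128 ≡ 772^2 = 595984 ≡ 3078; 2592^256 ≡ 3078^2 = 9474084 ≡ 3832; 2592^512 ≡ 3832^2 = 14684224 ≡ 3709; 2592^1024 ≡ 3709^2 = 13756681 ≡ 2074; 1921 = 1024 + 512 + 256 + 128 + 1, so 2592^1921 ≡ 2074·3709·3832·3078·2592 ≡ 1166 (mod 4061)
  → matches H(m) = 1166
Candidate B: 3460^2 = 11971600 ≡ 3833; 3460^4 ≡ 3833^2 = 14691889 ≡ 3252; 3460^8 ≡ 3252^2 = 10575504 ≡ 660; 3460^16 ≡ 660^2 = 435600 ≡ 1073; 3460^32 ≡ 1073^2 = 1151329 ≡ 2066; 3460^64 ≡ 2066^2 = 4268356 ≡ 245; 3460^128 ≡ 245^2 = 60025 ≡ 3171; 3460^256 ≡ 3171^2 = 10055241 ≡ 205; 3460^512 ≡ 205^2 = 42025 ≡ 1415; 3460^1024 ≡ 1415^2 = 2002225 ≡ 152; 1921 = 1024 + 512 + 256 + 128 + 1, so 3460^1921 ≡ 152·1415·205·3171·3460 ≡ 2716 (mod 4061)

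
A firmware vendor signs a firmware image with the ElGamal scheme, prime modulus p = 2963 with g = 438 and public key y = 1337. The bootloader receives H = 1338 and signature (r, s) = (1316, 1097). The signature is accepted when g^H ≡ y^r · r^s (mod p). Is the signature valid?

Left side g^H mod p:
438^2 = 191844 ≡ 2212
438^4 ≡ 2212^2 = 4892944 ≡ 1031
438^8 ≡ 1031^2 = 1062961 ≡ 2207
438^16 ≡ 2207^2 = 4870849 ≡ 2640
438^32 ≡ 2640^2 = 6969600 ≡ 624
438^64 ≡ 624^2 = 389376 ≡ 1223
438^128 ≡ 1223^2 = 1495729 ≡ 2377
438^256 ≡ 2377^2 = 5650129 ≡ 2651
438^512 ≡ 2651^2 = 7027801 ≡ 2528
438^1024 ≡ 2528^2 = 6390784 ≡ 2556
1338 = 1024 + 256 + 32 + 16 + 8 + 2, so 438^1338 ≡ 2556·2651·624·2640·2207·2212 ≡ 2560 (mod 2963)
Right side y^r · r^s mod p:
1337^2 = 1787569 ≡ 880
1337^4 ≡ 880^2 = 774400 ≡ 1057
1337^8 ≡ 1057^2 = 1117249 ≡ 198
1337^16 ≡ 198^2 = 39204 ≡ 685
1337^32 ≡ 685^2 = 469225 ≡ 1071
1337^64 ≡ 1071^2 = 1147041 ≡ 360
1337^128 ≡ 360^2 = 129600 ≡ 2191
1337^256 ≡ 2191^2 = 4800481 ≡ 421
1337^512 ≡ 421^2 = 177241 ≡ 2424
1337^1024 ≡ 2424^2 = 5875776 ≡ 147
1316 = 1024 + 256 + 32 + 4, so 1337^1316 ≡ 147·421·1071·1057 ≡ 1407 (mod 2963)
1316^2 = 1731856 ≡ 1464
1316^4 ≡ 1464^2 = 2143296 ≡ 1047
1316^8 ≡ 1047^2 = 1096209 ≡ 2862
1316^16 ≡ 2862^2 = 8191044 ≡ 1312
1316^32 ≡ 1312^2 = 1721344 ≡ 2804
1316^64 ≡ 2804^2 = 7862416 ≡ 1577
1316^128 ≡ 1577^2 = 2486929 ≡ 972
1316^256 ≡ 972^2 = 944784 ≡ 2550
1316^512 ≡ 2550^2 = 6502500 ≡ 1678
1316^1024 ≡ 1678^2 = 2815684 ≡ 834
1097 = 1024 + 64 + 8 + 1, so 1316^1097 ≡ 834·1577·2862·1316 ≡ 2787 (mod 2963)
1407·2787 = 3921309 ≡ 1260 (mod 2963)
2560 ≠ 1260, so verification fails.

invalid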